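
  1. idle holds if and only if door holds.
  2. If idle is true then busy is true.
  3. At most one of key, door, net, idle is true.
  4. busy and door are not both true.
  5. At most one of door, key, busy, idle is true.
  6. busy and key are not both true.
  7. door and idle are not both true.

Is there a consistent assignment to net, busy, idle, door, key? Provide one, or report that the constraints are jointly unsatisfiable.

net = False, busy = True, idle = False, door = False, key = False

  (1) idle=F, door=F — same ✓
  (2) idle=F ⇒ busy: vacuous ✓
  (3) {key, door, net, idle}: 0 true — at most one ✓
  (4) busy=T, door=F — not both ✓
  (5) {door, key, busy, idle}: 1 true — at most one ✓
  (6) busy=T, key=F — not both ✓
  (7) door=F, idle=F — not both ✓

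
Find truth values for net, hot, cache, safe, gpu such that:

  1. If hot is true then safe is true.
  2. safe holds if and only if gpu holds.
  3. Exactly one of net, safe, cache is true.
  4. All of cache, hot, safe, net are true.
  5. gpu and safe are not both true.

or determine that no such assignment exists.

Case safe = True:
  (2) with safe=T forces gpu = True.
  Constraint (5) is violated (gpu=T, safe=T) — contradiction.
Case safe = False:
  Constraint (4) is violated (safe=F) — contradiction.
Both cases fail — unsatisfiable.

UNSATISFIABLE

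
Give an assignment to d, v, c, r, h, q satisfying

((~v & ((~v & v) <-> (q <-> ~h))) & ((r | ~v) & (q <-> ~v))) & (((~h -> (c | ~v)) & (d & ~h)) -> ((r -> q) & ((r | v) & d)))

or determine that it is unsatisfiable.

d: False; v: False; c: False; r: False; h: True; q: True

  (~v & ((~v & v) <-> (q <-> ~h))) & ((r | ~v) & (q <-> ~v)) = True
    ~v & ((~v & v) <-> (q <-> ~h)) = True
      ~v = True
      (~v & v) <-> (q <-> ~h) = True
        ~v & v = False
          ~v = True
        q <-> ~h = False
          ~h = False
    (r | ~v) & (q <-> ~v) = True
      r | ~v = True
        ~v = True
      q <-> ~v = True
        ~v = True
  ((~h -> (c | ~v)) & (d & ~h)) -> ((r -> q) & ((r | v) & d)) = True
    (~h -> (c | ~v)) & (d & ~h) = False
      ~h -> (c | ~v) = True
        ~h = False
        c | ~v = True
          ~v = True
      d & ~h = False
        ~h = False
    (r -> q) & ((r | v) & d) = False
      r -> q = True
      (r | v) & d = False
        r | v = False
Both conjuncts True, so the formula holds.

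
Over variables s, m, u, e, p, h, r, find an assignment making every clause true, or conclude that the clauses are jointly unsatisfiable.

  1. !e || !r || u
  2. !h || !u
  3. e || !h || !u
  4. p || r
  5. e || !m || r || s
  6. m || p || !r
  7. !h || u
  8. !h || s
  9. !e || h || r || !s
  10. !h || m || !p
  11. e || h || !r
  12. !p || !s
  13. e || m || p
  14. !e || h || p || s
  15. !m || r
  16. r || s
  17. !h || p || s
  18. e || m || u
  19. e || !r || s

Set s = False.
  then (!h || s) forces h = False.
  then (r || s) forces r = True.
  then (e || !r || s) forces e = True.
  then (!e || !r || u) forces u = True.
  then (!e || h || p || s) forces p = True.
Set m = False.
All clauses satisfied.

s=F, m=F, u=T, e=T, p=T, h=F, r=T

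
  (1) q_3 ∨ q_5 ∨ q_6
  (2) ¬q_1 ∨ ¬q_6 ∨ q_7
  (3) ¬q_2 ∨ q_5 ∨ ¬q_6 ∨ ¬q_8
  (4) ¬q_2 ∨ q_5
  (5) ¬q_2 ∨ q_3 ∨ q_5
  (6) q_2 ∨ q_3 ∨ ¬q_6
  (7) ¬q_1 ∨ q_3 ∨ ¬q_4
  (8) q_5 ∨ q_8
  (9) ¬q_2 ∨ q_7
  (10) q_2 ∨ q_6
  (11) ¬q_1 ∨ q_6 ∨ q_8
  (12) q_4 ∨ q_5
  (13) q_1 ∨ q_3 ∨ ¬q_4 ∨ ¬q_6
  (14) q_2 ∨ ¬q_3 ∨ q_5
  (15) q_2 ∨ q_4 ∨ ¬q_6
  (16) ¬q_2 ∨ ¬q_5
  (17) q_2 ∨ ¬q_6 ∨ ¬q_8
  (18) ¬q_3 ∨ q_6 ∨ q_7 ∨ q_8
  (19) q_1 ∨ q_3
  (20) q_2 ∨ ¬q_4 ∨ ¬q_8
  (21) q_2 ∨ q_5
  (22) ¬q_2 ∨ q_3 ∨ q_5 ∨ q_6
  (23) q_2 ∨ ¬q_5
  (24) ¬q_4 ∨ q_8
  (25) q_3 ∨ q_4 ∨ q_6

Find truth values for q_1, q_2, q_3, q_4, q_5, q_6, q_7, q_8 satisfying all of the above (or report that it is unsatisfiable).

The formula is unsatisfiable.

Case q_5 = True:
  (¬q_2 ∨ ¬q_5) forces q_2 = False.
  Clause (q_2 ∨ ¬q_5) is falsified — contradiction.
Case q_5 = False:
  (¬q_2 ∨ q_5) forces q_2 = False.
  Clause (q_2 ∨ q_5) is falsified — contradiction.
Both cases fail, so the formula is unsatisfiable.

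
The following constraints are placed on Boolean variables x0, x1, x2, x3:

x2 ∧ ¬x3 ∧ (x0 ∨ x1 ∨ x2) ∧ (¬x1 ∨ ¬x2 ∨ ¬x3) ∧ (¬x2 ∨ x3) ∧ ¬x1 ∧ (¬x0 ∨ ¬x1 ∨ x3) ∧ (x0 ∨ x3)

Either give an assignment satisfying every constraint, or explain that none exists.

Case x2 = True:
  (¬x3) forces x3 = False.
  Clause (¬x2 ∨ x3) is falsified — contradiction.
Case x2 = False:
  Clause (x2) is falsified — contradiction.
Both cases fail, so the formula is unsatisfiable.

Unsatisfiable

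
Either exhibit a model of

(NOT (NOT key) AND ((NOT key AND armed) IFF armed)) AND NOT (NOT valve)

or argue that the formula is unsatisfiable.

key=T, armed=F, valve=T

  NOT (NOT key) AND ((NOT key AND armed) IFF armed) = True
    NOT (NOT key) = True
      NOT key = False
    (NOT key AND armed) IFF armed = True
      NOT key AND armed = False
        NOT key = False
  NOT (NOT valve) = True
    NOT valve = False
Both conjuncts True, so the formula holds.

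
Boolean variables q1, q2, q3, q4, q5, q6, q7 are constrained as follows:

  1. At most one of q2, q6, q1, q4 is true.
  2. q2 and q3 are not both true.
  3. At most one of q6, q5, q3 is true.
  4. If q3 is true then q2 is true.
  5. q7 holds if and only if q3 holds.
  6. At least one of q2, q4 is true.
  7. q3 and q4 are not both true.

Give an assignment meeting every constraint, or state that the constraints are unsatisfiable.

q1=F; q2=T; q3=F; q4=F; q5=F; q6=F; q7=F

  (1) {q2, q6, q1, q4}: 1 true — at most one ✓
  (2) q2=T, q3=F — not both ✓
  (3) {q6, q5, q3}: 0 true — at most one ✓
  (4) q3=F ⇒ q2: vacuous ✓
  (5) q7=F, q3=F — same ✓
  (6) {q2, q4}: 1 true — at least one ✓
  (7) q3=F, q4=F — not both ✓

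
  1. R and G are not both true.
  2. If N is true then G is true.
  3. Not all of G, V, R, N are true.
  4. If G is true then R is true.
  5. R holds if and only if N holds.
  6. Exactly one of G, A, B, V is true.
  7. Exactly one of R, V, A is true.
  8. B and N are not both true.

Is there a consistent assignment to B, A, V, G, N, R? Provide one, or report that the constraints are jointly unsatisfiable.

B: False, A: False, V: True, G: False, N: False, R: False

  (1) R=F, G=F — not both ✓
  (2) N=F ⇒ G: vacuous ✓
  (3) {G, V, R, N}: 1/4 true — not all ✓
  (4) G=F ⇒ R: vacuous ✓
  (5) R=F, N=F — same ✓
  (6) {G, A, B, V}: 1 true — exactly one ✓
  (7) {R, V, A}: 1 true — exactly one ✓
  (8) B=F, N=F — not both ✓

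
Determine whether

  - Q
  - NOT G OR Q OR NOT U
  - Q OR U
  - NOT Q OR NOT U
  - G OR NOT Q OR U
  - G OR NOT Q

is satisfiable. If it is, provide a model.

U: False, Q: True, G: True

Unit clause (Q) forces Q = True.
In (NOT Q OR NOT U) only NOT U is left, so U = False.
In (G OR NOT Q OR U) only G is left, so G = True.
All clauses satisfied.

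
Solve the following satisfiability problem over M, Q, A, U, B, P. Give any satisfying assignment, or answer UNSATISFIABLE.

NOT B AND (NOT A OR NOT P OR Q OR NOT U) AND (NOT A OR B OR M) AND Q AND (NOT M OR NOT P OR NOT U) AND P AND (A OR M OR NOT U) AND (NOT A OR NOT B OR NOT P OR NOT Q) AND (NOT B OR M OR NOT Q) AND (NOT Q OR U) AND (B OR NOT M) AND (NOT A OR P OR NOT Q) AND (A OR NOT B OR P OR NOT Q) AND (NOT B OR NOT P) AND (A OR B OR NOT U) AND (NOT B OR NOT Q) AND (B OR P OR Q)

Case Q = True:
  (NOT B) forces B = False.
  (P) forces P = True.
  (NOT Q OR U) forces U = True.
  (NOT M OR NOT P OR NOT U) forces M = False.
  (NOT A OR B OR M) forces A = False.
  Clause (A OR M OR NOT U) is falsified — contradiction.
Case Q = False:
  Clause (Q) is falsified — contradiction.
Both cases fail, so the formula is unsatisfiable.

The formula is unsatisfiable.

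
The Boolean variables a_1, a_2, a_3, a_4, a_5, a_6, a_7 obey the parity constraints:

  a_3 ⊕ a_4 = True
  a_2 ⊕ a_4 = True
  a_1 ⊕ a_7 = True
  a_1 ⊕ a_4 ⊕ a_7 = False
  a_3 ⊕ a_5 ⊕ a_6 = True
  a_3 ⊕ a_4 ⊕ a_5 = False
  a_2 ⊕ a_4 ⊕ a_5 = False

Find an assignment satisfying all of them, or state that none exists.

a_1=T, a_2=F, a_3=F, a_4=T, a_5=T, a_6=F, a_7=F

a_3 ⊕ a_4 = F ⊕ T = True ✓
a_2 ⊕ a_4 = F ⊕ T = True ✓
a_1 ⊕ a_7 = T ⊕ F = True ✓
a_1 ⊕ a_4 ⊕ a_7 = T ⊕ T ⊕ F = False ✓
a_3 ⊕ a_5 ⊕ a_6 = F ⊕ T ⊕ F = True ✓
a_3 ⊕ a_4 ⊕ a_5 = F ⊕ T ⊕ T = False ✓
a_2 ⊕ a_4 ⊕ a_5 = F ⊕ T ⊕ T = False ✓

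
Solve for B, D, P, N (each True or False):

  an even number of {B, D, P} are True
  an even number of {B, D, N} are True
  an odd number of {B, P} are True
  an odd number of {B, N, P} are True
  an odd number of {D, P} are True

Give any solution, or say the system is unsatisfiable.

B: True, D: True, P: False, N: False

{B, D, P}: 2 true → even ✓
{B, D, N}: 2 true → even ✓
{B, P}: 1 true → odd ✓
{B, N, P}: 1 true → odd ✓
{D, P}: 1 true → odd ✓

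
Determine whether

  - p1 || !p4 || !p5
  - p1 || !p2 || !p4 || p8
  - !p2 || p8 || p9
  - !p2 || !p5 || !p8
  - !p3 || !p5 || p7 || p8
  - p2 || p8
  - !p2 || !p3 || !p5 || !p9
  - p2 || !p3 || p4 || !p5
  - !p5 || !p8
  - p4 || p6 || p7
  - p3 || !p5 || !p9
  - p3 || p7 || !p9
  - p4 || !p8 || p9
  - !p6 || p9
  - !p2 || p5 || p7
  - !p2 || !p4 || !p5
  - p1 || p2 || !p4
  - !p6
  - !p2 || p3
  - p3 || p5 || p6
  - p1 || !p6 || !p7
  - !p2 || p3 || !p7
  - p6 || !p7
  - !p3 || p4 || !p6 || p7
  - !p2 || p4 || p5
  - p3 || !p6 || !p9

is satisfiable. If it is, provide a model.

Unit clause (!p6) forces p6 = False.
In (p6 || !p7) only !p7 is left, so p7 = False.
In (p4 || p6 || p7) only p4 is left, so p4 = True.
Try p1 = False:
  (p1 || !p4 || !p5) forces p5 = False.
  (!p2 || p5 || p7) forces p2 = False.
  clause (p1 || p2 || !p4) is falsified — backtrack.
So p1 = True.
Try p2 = True:
  (!p2 || p5 || p7) forces p5 = True.
  clause (!p2 || !p4 || !p5) is falsified — backtrack.
So p2 = False.
  then (p2 || p8) forces p8 = True.
  then (!p5 || !p8) forces p5 = False.
  then (p3 || p5 || p6) forces p3 = True.
Set p9 = False.
All clauses satisfied.

p1 = True; p2 = False; p3 = True; p4 = True; p5 = False; p6 = False; p7 = False; p8 = True; p9 = False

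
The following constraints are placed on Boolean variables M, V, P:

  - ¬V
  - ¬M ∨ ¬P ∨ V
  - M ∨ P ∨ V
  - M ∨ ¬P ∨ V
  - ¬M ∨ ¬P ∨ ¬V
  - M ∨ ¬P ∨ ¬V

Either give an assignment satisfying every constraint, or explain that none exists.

M = True, V = False, P = False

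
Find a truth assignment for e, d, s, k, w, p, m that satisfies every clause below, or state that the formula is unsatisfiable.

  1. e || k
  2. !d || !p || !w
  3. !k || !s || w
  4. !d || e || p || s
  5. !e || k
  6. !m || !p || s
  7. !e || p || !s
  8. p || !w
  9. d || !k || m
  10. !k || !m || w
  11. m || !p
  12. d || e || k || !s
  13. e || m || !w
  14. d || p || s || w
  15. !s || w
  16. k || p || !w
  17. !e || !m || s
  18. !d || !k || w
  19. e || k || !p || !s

Set e = False.
  then (e || k) forces k = True.
Try d = True:
  (!d || !k || w) forces w = True.
  (!d || !p || !w) forces p = False.
  clause (p || !w) is falsified — backtrack.
So d = False.
  then (d || !k || m) forces m = True.
  then (!k || !m || w) forces w = True.
  then (p || !w) forces p = True.
  then (!m || !p || s) forces s = True.
All clauses satisfied.

e=F; d=F; s=T; k=T; w=T; p=T; m=T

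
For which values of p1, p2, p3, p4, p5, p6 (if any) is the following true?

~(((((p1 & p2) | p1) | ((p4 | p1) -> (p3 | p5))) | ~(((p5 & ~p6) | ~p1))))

p1: False, p2: False, p3: False, p4: True, p5: False, p6: True

  ~(((((p1 & p2) | p1) | ((p4 | p1) -> (p3 | p5))) | ~(((p5 & ~p6) | ~p1)))) = True
    (((p1 & p2) | p1) | ((p4 | p1) -> (p3 | p5))) | ~(((p5 & ~p6) | ~p1)) = False
      ((p1 & p2) | p1) | ((p4 | p1) -> (p3 | p5)) = False
        (p1 & p2) | p1 = False
          p1 & p2 = False
        (p4 | p1) -> (p3 | p5) = False
          p4 | p1 = True
          p3 | p5 = False
      ~(((p5 & ~p6) | ~p1)) = False
        (p5 & ~p6) | ~p1 = True
          p5 & ~p6 = False
            ~p6 = False
          ~p1 = True
The formula evaluates to True.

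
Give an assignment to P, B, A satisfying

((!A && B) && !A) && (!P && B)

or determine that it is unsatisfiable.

P=F, B=T, A=F

  (!A && B) && !A = True
    !A && B = True
      !A = True
    !A = True
  !P && B = True
    !P = True
Both conjuncts True, so the formula holds.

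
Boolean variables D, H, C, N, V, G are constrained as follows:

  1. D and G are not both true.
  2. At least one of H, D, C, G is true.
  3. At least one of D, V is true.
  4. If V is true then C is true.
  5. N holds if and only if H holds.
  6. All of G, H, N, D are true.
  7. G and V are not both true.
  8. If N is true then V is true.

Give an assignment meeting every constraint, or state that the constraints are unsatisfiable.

Case D = True:
  (1) with D=T forces G = False.
  Constraint (6) is violated (G=F) — contradiction.
Case D = False:
  Constraint (6) is violated (D=F) — contradiction.
Both cases fail — unsatisfiable.

UNSATISFIABLE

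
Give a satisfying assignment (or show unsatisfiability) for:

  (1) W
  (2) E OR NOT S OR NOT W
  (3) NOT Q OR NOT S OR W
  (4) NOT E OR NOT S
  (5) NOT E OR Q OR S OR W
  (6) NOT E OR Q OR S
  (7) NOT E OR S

Unit clause (W) forces W = True.
Set E = False.
  then (E OR NOT S OR NOT W) forces S = False.
Set Q = True.
Check each clause:
  (W): W holds.
  (E OR NOT S OR NOT W): NOT S holds.
  (NOT Q OR NOT S OR W): NOT S holds.
  (NOT E OR NOT S): NOT E holds.
  (NOT E OR Q OR S OR W): NOT E holds.
  (NOT E OR Q OR S): NOT E holds.
  (NOT E OR S): NOT E holds.
All clauses satisfied.

E: False, Q: True, W: True, S: False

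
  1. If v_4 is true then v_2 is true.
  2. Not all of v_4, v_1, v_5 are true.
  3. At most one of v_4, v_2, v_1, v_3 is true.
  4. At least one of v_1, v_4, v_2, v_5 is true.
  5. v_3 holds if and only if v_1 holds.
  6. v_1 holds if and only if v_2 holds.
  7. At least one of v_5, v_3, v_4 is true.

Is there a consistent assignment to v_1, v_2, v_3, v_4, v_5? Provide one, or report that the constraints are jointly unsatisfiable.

v_1: False, v_2: False, v_3: False, v_4: False, v_5: True

  (1) v_4=F ⇒ v_2: vacuous ✓
  (2) {v_4, v_1, v_5}: 1/3 true — not all ✓
  (3) {v_4, v_2, v_1, v_3}: 0 true — at most one ✓
  (4) {v_1, v_4, v_2, v_5}: 1 true — at least one ✓
  (5) v_3=F, v_1=F — same ✓
  (6) v_1=F, v_2=F — same ✓
  (7) {v_5, v_3, v_4}: 1 true — at least one ✓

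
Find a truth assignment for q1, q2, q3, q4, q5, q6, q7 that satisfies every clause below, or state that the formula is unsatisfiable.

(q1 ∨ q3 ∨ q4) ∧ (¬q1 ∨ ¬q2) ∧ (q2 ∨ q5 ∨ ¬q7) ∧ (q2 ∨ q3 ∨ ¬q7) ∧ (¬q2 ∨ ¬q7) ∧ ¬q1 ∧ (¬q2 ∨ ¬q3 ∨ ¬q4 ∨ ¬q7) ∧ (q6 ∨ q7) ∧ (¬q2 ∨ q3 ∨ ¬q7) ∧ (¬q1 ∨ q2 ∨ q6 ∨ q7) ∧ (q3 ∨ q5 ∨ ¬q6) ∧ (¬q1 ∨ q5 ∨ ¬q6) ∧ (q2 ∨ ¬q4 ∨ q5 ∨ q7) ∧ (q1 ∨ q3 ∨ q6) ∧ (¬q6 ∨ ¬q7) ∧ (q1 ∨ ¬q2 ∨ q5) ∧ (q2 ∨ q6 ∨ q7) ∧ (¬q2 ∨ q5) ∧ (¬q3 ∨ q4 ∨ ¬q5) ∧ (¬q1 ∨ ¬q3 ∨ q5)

Unit clause (¬q1) forces q1 = False.
Set q2 = True.
  then (¬q2 ∨ ¬q7) forces q7 = False.
  then (q6 ∨ q7) forces q6 = True.
  then (q1 ∨ ¬q2 ∨ q5) forces q5 = True.
Set q3 = False.
  then (q1 ∨ q3 ∨ q4) forces q4 = True.
All clauses satisfied.

q1=F; q2=T; q3=F; q4=T; q5=T; q6=T; q7=F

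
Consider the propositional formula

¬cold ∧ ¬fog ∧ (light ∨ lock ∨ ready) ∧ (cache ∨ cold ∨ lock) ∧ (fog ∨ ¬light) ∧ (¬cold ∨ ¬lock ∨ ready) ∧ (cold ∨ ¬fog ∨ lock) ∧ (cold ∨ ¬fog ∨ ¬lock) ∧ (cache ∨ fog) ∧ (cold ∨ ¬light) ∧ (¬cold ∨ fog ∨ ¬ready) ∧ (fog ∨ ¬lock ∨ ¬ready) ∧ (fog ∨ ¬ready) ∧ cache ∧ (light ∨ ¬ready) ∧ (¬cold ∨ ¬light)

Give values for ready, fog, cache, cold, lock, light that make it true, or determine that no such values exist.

ready=F, fog=F, cache=T, cold=F, lock=T, light=F

Unit clause (¬cold) forces cold = False.
Unit clause (¬fog) forces fog = False.
In (fog ∨ ¬light) only ¬light is left, so light = False.
In (cache ∨ fog) only cache is left, so cache = True.
In (fog ∨ ¬ready) only ¬ready is left, so ready = False.
In (light ∨ lock ∨ ready) only lock is left, so lock = True.
All clauses satisfied.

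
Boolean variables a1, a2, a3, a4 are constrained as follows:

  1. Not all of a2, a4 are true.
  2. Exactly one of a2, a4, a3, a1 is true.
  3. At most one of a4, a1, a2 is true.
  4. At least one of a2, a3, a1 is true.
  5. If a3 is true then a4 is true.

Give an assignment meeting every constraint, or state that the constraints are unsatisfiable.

a1=T; a2=F; a3=F; a4=F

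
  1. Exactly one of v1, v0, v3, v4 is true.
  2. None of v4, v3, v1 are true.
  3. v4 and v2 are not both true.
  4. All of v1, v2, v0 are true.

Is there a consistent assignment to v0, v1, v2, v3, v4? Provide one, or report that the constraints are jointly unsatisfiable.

The formula is unsatisfiable.

Case v1 = True:
  Constraint (2) is violated (v1=T) — contradiction.
Case v1 = False:
  Constraint (4) is violated (v1=F) — contradiction.
Both cases fail — unsatisfiable.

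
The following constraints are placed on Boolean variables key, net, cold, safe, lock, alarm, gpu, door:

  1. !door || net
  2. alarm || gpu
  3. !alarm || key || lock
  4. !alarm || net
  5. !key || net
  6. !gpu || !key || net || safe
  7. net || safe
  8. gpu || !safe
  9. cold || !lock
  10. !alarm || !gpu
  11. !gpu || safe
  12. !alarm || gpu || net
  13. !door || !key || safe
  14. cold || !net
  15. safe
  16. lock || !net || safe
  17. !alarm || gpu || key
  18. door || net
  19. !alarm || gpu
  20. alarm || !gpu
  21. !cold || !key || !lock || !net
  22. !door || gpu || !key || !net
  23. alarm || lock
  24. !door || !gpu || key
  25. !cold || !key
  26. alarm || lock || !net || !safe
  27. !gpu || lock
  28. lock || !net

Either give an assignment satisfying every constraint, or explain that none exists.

The formula is unsatisfiable.

Case safe = True:
  (gpu || !safe) forces gpu = True.
  (!alarm || !gpu) forces alarm = False.
  Clause (alarm || !gpu) is falsified — contradiction.
Case safe = False:
  Clause (safe) is falsified — contradiction.
Both cases fail, so the formula is unsatisfiable.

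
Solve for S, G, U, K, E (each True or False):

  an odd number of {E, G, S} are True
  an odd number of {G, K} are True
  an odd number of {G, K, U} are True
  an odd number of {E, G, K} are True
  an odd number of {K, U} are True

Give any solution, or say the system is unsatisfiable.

S = True; G = False; U = False; K = True; E = False

{E, G, S}: 1 true → odd ✓
{G, K}: 1 true → odd ✓
{G, K, U}: 1 true → odd ✓
{E, G, K}: 1 true → odd ✓
{K, U}: 1 true → odd ✓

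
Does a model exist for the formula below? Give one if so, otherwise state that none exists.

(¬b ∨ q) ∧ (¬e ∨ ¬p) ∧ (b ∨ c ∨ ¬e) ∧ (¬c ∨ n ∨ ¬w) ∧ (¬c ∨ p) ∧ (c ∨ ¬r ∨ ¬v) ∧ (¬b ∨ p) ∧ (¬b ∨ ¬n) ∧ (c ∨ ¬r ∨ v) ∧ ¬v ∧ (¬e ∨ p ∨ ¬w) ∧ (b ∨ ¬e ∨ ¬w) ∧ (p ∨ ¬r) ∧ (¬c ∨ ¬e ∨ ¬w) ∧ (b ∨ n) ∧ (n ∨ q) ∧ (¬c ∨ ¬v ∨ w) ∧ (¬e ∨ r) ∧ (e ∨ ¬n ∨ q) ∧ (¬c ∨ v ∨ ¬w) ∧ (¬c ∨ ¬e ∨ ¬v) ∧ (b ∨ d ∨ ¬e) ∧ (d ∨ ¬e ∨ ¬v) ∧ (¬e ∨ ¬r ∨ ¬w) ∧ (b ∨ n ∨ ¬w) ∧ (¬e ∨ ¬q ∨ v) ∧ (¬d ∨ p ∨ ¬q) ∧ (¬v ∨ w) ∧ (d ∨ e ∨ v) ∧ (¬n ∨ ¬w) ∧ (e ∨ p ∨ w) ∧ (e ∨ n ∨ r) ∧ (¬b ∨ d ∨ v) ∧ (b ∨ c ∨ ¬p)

d = True; b = False; e = False; v = False; p = True; n = True; q = True; r = False; c = True; w = False

Unit clause (¬v) forces v = False.
Try d = False:
  (d ∨ e ∨ v) forces e = True.
  (¬e ∨ ¬p) forces p = False.
  (¬c ∨ p) forces c = False.
  (b ∨ c ∨ ¬e) forces b = True.
  clause (¬b ∨ p) is falsified — backtrack.
So d = True.
Set b = False.
  then (b ∨ n) forces n = True.
  then (¬n ∨ ¬w) forces w = False.
Try e = True:
  (¬e ∨ ¬p) forces p = False.
  (b ∨ c ∨ ¬e) forces c = True.
  clause (¬c ∨ p) is falsified — backtrack.
So e = False.
  then (e ∨ ¬n ∨ q) forces q = True.
  then (¬d ∨ p ∨ ¬q) forces p = True.
  then (b ∨ c ∨ ¬p) forces c = True.
Set r = False.
All clauses satisfied.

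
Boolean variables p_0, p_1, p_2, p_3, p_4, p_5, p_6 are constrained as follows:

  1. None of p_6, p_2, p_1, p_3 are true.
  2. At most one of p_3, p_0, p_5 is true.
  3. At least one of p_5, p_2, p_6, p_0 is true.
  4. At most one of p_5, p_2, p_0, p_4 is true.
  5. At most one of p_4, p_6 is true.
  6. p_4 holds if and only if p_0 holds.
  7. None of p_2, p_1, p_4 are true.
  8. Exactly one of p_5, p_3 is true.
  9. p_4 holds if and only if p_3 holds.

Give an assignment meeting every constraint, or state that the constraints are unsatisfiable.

p_0 = False, p_1 = False, p_2 = False, p_3 = False, p_4 = False, p_5 = True, p_6 = False

  (1) {p_6, p_2, p_1, p_3}: 0 true — none ✓
  (2) {p_3, p_0, p_5}: 1 true — at most one ✓
  (3) {p_5, p_2, p_6, p_0}: 1 true — at least one ✓
  (4) {p_5, p_2, p_0, p_4}: 1 true — at most one ✓
  (5) {p_4, p_6}: 0 true — at most one ✓
  (6) p_4=F, p_0=F — same ✓
  (7) {p_2, p_1, p_4}: 0 true — none ✓
  (8) {p_5, p_3}: 1 true — exactly one ✓
  (9) p_4=F, p_3=F — same ✓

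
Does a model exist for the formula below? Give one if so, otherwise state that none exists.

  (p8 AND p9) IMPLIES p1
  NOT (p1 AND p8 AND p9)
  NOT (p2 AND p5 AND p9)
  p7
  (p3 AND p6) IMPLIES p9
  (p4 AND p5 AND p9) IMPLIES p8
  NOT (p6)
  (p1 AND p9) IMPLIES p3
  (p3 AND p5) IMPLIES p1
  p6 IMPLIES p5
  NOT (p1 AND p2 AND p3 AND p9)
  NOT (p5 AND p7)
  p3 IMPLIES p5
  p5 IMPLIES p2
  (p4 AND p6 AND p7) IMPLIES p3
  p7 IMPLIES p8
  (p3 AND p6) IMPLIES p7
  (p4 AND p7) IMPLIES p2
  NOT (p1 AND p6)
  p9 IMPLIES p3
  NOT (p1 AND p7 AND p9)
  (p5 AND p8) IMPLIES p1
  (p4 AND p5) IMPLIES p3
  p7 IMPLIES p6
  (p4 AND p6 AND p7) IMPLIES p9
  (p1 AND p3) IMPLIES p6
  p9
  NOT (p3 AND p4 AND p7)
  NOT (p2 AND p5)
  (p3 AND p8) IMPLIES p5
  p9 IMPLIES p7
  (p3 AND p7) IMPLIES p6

Case p6 = True:
  Clause (NOT p6) is falsified — contradiction.
Case p6 = False:
  (p7) forces p7 = True.
  Clause (p6 OR NOT p7) is falsified — contradiction.
Both cases fail, so the formula is unsatisfiable.

Unsatisfiable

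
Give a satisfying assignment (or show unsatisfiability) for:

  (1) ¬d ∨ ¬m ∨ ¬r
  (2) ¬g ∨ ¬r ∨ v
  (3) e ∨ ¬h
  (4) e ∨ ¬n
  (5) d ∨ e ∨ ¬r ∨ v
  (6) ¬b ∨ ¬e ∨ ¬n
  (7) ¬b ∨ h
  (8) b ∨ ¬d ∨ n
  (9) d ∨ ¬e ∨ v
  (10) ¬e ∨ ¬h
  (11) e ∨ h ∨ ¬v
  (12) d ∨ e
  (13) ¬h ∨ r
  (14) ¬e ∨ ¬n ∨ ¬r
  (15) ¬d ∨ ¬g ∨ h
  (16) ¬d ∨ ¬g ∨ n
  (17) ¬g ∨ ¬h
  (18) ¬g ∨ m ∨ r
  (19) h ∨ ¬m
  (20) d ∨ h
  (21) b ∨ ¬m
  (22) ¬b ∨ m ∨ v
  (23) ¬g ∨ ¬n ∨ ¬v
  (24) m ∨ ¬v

Set h = False.
  then (¬b ∨ h) forces b = False.
  then (h ∨ ¬m) forces m = False.
  then (d ∨ h) forces d = True.
  then (m ∨ ¬v) forces v = False.
  then (b ∨ ¬d ∨ n) forces n = True.
  then (¬d ∨ ¬g ∨ h) forces g = False.
  then (e ∨ ¬n) forces e = True.
  then (¬e ∨ ¬n ∨ ¬r) forces r = False.
All clauses satisfied.

h: False; b: False; e: True; d: True; m: False; r: False; n: True; v: False; g: False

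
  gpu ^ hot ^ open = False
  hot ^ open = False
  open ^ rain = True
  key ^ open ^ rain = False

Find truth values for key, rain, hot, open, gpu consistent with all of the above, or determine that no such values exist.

key=T, rain=F, hot=T, open=T, gpu=F

gpu ^ hot ^ open = F ^ T ^ T = False ✓
hot ^ open = T ^ T = False ✓
open ^ rain = T ^ F = True ✓
key ^ open ^ rain = T ^ T ^ F = False ✓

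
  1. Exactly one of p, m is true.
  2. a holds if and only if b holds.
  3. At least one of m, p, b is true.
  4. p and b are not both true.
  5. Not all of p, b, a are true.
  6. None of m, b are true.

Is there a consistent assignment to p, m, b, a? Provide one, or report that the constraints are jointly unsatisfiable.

p = True, m = False, b = False, a = False

  (1) {p, m}: 1 true — exactly one ✓
  (2) a=F, b=F — same ✓
  (3) {m, p, b}: 1 true — at least one ✓
  (4) p=T, b=F — not both ✓
  (5) {p, b, a}: 1/3 true — not all ✓
  (6) {m, b}: 0 true — none ✓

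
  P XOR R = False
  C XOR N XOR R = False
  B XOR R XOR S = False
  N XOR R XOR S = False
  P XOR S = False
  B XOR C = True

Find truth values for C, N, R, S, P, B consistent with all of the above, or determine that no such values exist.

C: True, N: False, R: True, S: True, P: True, B: False

P XOR R = T XOR T = False ✓
C XOR N XOR R = T XOR F XOR T = False ✓
B XOR R XOR S = F XOR T XOR T = False ✓
N XOR R XOR S = F XOR T XOR T = False ✓
P XOR S = T XOR T = False ✓
B XOR C = F XOR T = True ✓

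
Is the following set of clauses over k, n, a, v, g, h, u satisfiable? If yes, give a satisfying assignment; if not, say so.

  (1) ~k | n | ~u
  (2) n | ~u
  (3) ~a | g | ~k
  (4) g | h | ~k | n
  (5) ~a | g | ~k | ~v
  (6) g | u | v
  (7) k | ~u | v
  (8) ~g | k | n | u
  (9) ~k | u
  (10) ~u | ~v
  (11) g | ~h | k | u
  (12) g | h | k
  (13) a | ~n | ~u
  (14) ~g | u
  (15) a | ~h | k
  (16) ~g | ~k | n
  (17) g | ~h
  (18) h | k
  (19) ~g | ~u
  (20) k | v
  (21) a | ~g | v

Unsatisfiable

Case g = True:
  (~g | u) forces u = True.
  Clause (~g | ~u) is falsified — contradiction.
Case g = False:
  (g | ~h) forces h = False.
  (g | h | k) forces k = True.
  (~a | g | ~k) forces a = False.
  (g | h | ~k | n) forces n = True.
  (~k | u) forces u = True.
  Clause (a | ~n | ~u) is falsified — contradiction.
Both cases fail, so the formula is unsatisfiable.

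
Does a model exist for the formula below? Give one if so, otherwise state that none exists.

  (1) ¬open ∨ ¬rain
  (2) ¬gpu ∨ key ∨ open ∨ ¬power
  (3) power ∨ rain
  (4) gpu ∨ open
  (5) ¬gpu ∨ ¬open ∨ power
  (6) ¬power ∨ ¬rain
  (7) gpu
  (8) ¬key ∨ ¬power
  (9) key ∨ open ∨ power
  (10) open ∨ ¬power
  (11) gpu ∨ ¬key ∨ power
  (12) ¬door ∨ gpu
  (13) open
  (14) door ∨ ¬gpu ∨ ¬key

Unit clause (gpu) forces gpu = True.
Unit clause (open) forces open = True.
In (¬open ∨ ¬rain) only ¬rain is left, so rain = False.
In (power ∨ rain) only power is left, so power = True.
In (¬key ∨ ¬power) only ¬key is left, so key = False.
Set door = False.
All clauses satisfied.

rain = False, gpu = True, open = True, door = False, power = True, key = False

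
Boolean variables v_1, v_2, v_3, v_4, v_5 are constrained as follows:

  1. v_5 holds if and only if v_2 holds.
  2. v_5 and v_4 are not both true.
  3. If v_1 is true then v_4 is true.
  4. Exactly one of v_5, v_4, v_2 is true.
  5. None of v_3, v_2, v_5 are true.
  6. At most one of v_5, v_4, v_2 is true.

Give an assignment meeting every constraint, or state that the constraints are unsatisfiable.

v_1: True, v_2: False, v_3: False, v_4: True, v_5: False

  (1) v_5=F, v_2=F — same ✓
  (2) v_5=F, v_4=T — not both ✓
  (3) v_1=T ⇒ v_4: T ✓
  (4) {v_5, v_4, v_2}: 1 true — exactly one ✓
  (5) {v_3, v_2, v_5}: 0 true — none ✓
  (6) {v_5, v_4, v_2}: 1 true — at most one ✓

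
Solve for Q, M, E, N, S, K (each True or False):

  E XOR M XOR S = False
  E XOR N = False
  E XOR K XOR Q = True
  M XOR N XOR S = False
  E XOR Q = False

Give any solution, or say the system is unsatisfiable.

Q=F; M=F; E=F; N=F; S=F; K=T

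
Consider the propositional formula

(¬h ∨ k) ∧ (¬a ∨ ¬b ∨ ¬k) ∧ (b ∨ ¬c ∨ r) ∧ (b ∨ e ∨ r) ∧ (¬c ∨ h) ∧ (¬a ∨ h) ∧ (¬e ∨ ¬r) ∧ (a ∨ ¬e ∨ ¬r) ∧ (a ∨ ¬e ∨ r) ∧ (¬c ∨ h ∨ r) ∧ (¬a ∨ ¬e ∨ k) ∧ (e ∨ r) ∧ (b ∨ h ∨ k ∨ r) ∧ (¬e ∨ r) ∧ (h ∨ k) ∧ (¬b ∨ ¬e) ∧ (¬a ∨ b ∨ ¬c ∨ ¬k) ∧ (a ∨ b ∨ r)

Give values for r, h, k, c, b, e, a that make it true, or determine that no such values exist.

Try r = False:
  (e ∨ r) forces e = True.
  clause (¬e ∨ r) is falsified — backtrack.
So r = True.
  then (¬e ∨ ¬r) forces e = False.
Set h = True.
  then (¬h ∨ k) forces k = True.
Set c = False.
Set b = True.
  then (¬a ∨ ¬b ∨ ¬k) forces a = False.
All clauses satisfied.

r: True, h: True, k: True, c: False, b: True, e: False, a: False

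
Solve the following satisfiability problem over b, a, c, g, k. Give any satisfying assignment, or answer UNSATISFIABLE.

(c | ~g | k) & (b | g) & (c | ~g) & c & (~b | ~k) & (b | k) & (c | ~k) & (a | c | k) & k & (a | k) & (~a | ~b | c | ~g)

b: False, a: True, c: True, g: True, k: True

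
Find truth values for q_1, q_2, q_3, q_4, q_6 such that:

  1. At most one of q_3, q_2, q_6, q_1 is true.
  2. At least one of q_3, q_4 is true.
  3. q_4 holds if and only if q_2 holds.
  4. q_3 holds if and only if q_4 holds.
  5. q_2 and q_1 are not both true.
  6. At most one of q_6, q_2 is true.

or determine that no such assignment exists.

Unsatisfiable

Case q_4 = True:
  (3) with q_4=T forces q_2 = True.
  (1) with q_2=T forces q_3 = False.
  Constraint (4) is violated (q_3=F, q_4=T) — contradiction.
Case q_4 = False:
  (2) with q_4=F forces q_3 = True.
  Constraint (4) is violated (q_3=T, q_4=F) — contradiction.
Both cases fail — unsatisfiable.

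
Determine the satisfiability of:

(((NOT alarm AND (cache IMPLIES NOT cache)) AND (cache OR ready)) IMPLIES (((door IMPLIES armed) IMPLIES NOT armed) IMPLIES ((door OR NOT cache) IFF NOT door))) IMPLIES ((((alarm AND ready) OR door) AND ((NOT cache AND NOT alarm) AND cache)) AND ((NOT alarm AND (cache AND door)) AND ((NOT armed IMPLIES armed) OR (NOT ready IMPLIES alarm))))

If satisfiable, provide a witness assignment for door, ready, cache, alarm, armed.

door = True; ready = True; cache = False; alarm = False; armed = False

  (((NOT alarm AND (cache IMPLIES NOT cache)) AND (cache OR ready)) IMPLIES (((door IMPLIES armed) IMPLIES NOT armed) IMPLIES ((door OR NOT cache) IFF NOT door))) IMPLIES ((((alarm AND ready) OR door) AND ((NOT cache AND NOT alarm) AND cache)) AND ((NOT alarm AND (cache AND door)) AND ((NOT armed IMPLIES armed) OR (NOT ready IMPLIES alarm)))) = True
    ((NOT alarm AND (cache IMPLIES NOT cache)) AND (cache OR ready)) IMPLIES (((door IMPLIES armed) IMPLIES NOT armed) IMPLIES ((door OR NOT cache) IFF NOT door)) = False
      (NOT alarm AND (cache IMPLIES NOT cache)) AND (cache OR ready) = True
        NOT alarm AND (cache IMPLIES NOT cache) = True
          NOT alarm = True
          cache IMPLIES NOT cache = True
            NOT cache = True
        cache OR ready = True
      ((door IMPLIES armed) IMPLIES NOT armed) IMPLIES ((door OR NOT cache) IFF NOT door) = False
        (door IMPLIES armed) IMPLIES NOT armed = True
          door IMPLIES armed = False
          NOT armed = True
        (door OR NOT cache) IFF NOT door = False
          door OR NOT cache = True
            NOT cache = True
          NOT door = False
    (((alarm AND ready) OR door) AND ((NOT cache AND NOT alarm) AND cache)) AND ((NOT alarm AND (cache AND door)) AND ((NOT armed IMPLIES armed) OR (NOT ready IMPLIES alarm))) = False
      ((alarm AND ready) OR door) AND ((NOT cache AND NOT alarm) AND cache) = False
        (alarm AND ready) OR door = True
          alarm AND ready = False
        (NOT cache AND NOT alarm) AND cache = False
          NOT cache AND NOT alarm = True
            NOT cache = True
            NOT alarm = True
      (NOT alarm AND (cache AND door)) AND ((NOT armed IMPLIES armed) OR (NOT ready IMPLIES alarm)) = False
        NOT alarm AND (cache AND door) = False
          NOT alarm = True
          cache AND door = False
        (NOT armed IMPLIES armed) OR (NOT ready IMPLIES alarm) = True
          NOT armed IMPLIES armed = False
            NOT armed = True
          NOT ready IMPLIES alarm = True
            NOT ready = False
The formula evaluates to True.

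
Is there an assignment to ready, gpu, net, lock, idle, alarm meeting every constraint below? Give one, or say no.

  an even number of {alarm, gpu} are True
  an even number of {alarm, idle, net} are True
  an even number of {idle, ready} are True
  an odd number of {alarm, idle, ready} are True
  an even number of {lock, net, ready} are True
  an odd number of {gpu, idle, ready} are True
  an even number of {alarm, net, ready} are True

ready = False; gpu = True; net = True; lock = True; idle = False; alarm = True

{alarm, gpu}: 2 true → even ✓
{alarm, idle, net}: 2 true → even ✓
{idle, ready}: 0 true → even ✓
{alarm, idle, ready}: 1 true → odd ✓
{lock, net, ready}: 2 true → even ✓
{gpu, idle, ready}: 1 true → odd ✓
{alarm, net, ready}: 2 true → even ✓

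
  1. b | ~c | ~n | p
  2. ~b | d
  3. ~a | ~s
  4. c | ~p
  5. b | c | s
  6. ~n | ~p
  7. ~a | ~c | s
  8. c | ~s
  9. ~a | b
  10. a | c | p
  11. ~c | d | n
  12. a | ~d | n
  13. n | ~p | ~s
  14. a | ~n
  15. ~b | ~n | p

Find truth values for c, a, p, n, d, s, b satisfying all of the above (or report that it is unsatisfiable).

Set c = False.
  then (c | ~p) forces p = False.
  then (c | ~s) forces s = False.
  then (a | c | p) forces a = True.
  then (b | c | s) forces b = True.
  then (~b | ~n | p) forces n = False.
  then (~b | d) forces d = True.
All clauses satisfied.

c: False, a: True, p: False, n: False, d: True, s: False, b: True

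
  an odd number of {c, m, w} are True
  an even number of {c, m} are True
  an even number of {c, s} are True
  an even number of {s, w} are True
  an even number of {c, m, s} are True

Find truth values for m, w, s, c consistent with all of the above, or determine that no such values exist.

Adding constraints 1, 4, 5 mod 2: every variable appears an even number of times on the left, so the left side is 0.
But the right sides sum to 1 (mod 2). 0 ≠ 1 — the system is inconsistent.

Unsatisfiable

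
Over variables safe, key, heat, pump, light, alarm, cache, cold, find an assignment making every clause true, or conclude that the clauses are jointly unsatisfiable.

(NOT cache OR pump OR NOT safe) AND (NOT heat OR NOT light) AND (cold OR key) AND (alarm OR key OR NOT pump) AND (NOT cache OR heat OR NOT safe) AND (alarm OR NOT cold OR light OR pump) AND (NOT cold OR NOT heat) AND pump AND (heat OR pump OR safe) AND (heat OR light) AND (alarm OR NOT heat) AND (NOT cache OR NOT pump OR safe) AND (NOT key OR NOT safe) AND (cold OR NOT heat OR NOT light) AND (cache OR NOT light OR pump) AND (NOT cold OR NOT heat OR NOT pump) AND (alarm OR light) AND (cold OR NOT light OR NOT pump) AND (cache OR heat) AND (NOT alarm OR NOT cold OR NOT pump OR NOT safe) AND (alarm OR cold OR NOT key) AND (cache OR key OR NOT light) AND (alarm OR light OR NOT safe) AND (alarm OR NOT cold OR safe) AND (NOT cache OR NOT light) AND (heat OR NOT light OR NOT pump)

Unit clause (pump) forces pump = True.
Try safe = True:
  (NOT key OR NOT safe) forces key = False.
  (cold OR key) forces cold = True.
  (alarm OR key OR NOT pump) forces alarm = True.
  clause (NOT alarm OR NOT cold OR NOT pump OR NOT safe) is falsified — backtrack.
So safe = False.
  then (NOT cache OR NOT pump OR safe) forces cache = False.
  then (cache OR heat) forces heat = True.
  then (NOT heat OR NOT light) forces light = False.
  then (NOT cold OR NOT heat) forces cold = False.
  then (alarm OR NOT heat) forces alarm = True.
  then (cold OR key) forces key = True.
All clauses satisfied.

safe=F, key=T, heat=T, pump=T, light=F, alarm=T, cache=F, cold=F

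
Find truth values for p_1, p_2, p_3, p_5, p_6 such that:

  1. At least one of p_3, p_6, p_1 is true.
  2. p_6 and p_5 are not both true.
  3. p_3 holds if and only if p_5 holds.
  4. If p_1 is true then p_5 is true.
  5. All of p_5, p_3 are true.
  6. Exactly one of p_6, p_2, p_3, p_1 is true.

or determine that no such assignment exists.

p_1: False, p_2: False, p_3: True, p_5: True, p_6: False

  (1) {p_3, p_6, p_1}: 1 true — at least one ✓
  (2) p_6=F, p_5=T — not both ✓
  (3) p_3=T, p_5=T — same ✓
  (4) p_1=F ⇒ p_5: vacuous ✓
  (5) {p_5, p_3}: all 2 true ✓
  (6) {p_6, p_2, p_3, p_1}: 1 true — exactly one ✓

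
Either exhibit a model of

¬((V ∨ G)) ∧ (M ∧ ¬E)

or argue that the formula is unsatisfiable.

V = False; E = False; G = False; M = True

  ¬((V ∨ G)) = True
    V ∨ G = False
  M ∧ ¬E = True
    ¬E = True
Both conjuncts True, so the formula holds.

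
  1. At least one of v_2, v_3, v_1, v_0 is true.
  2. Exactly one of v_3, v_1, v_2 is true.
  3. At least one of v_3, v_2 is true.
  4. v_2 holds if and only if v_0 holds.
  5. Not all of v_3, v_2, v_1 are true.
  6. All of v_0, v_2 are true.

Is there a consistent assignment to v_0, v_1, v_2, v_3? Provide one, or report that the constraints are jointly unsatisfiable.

v_0 = True; v_1 = False; v_2 = True; v_3 = False

  (1) {v_2, v_3, v_1, v_0}: 2 true — at least one ✓
  (2) {v_3, v_1, v_2}: 1 true — exactly one ✓
  (3) {v_3, v_2}: 1 true — at least one ✓
  (4) v_2=T, v_0=T — same ✓
  (5) {v_3, v_2, v_1}: 1/3 true — not all ✓
  (6) {v_0, v_2}: all 2 true ✓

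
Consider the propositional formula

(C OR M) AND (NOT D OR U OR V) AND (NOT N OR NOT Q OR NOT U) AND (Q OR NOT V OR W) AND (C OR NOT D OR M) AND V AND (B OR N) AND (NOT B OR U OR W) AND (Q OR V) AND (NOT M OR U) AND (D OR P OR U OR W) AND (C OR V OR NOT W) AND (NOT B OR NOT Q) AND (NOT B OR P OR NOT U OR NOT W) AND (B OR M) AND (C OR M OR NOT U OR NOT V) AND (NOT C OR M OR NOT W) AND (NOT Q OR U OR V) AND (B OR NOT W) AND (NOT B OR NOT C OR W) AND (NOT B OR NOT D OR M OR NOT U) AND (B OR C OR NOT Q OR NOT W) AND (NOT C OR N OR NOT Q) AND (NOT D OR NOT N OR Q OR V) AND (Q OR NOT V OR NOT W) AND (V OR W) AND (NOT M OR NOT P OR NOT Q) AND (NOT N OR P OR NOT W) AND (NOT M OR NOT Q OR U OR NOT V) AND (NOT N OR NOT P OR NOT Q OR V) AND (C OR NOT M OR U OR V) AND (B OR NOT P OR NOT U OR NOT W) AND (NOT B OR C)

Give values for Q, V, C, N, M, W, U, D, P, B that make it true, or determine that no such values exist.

Case Q = True:
  (V) forces V = True.
  (NOT B OR NOT Q) forces B = False.
  (B OR N) forces N = True.
  (NOT N OR NOT Q OR NOT U) forces U = False.
  (NOT M OR U) forces M = False.
  Clause (B OR M) is falsified — contradiction.
Case Q = False:
  (V) forces V = True.
  (Q OR NOT V OR W) forces W = True.
  Clause (Q OR NOT V OR NOT W) is falsified — contradiction.
Both cases fail, so the formula is unsatisfiable.

Unsatisfiable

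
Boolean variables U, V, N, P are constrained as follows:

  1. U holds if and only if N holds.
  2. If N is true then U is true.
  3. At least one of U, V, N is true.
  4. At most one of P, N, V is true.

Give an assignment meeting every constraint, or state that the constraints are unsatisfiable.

U = False, V = True, N = False, P = False

  (1) U=F, N=F — same ✓
  (2) N=F ⇒ U: vacuous ✓
  (3) {U, V, N}: 1 true — at least one ✓
  (4) {P, N, V}: 1 true — at most one ✓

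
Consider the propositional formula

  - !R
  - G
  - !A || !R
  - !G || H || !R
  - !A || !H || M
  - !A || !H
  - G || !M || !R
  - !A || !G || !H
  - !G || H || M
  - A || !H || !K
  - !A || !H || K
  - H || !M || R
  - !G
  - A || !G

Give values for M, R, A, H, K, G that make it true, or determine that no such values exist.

UNSATISFIABLE

Case G = True:
  Clause (!G) is falsified — contradiction.
Case G = False:
  Clause (G) is falsified — contradiction.
Both cases fail, so the formula is unsatisfiable.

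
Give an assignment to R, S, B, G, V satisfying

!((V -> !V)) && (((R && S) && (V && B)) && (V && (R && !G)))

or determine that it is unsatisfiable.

R: True, S: True, B: True, G: False, V: True

  !((V -> !V)) = True
    V -> !V = False
      !V = False
  ((R && S) && (V && B)) && (V && (R && !G)) = True
    (R && S) && (V && B) = True
      R && S = True
      V && B = True
    V && (R && !G) = True
      R && !G = True
        !G = True
Both conjuncts True, so the formula holds.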